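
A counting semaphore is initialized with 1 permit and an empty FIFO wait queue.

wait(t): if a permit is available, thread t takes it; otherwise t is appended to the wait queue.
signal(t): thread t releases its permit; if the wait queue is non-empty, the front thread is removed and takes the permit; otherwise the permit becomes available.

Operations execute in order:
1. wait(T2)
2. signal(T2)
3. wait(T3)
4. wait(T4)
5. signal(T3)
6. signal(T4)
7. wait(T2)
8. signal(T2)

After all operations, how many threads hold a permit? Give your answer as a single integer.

Step 1: wait(T2) -> count=0 queue=[] holders={T2}
Step 2: signal(T2) -> count=1 queue=[] holders={none}
Step 3: wait(T3) -> count=0 queue=[] holders={T3}
Step 4: wait(T4) -> count=0 queue=[T4] holders={T3}
Step 5: signal(T3) -> count=0 queue=[] holders={T4}
Step 6: signal(T4) -> count=1 queue=[] holders={none}
Step 7: wait(T2) -> count=0 queue=[] holders={T2}
Step 8: signal(T2) -> count=1 queue=[] holders={none}
Final holders: {none} -> 0 thread(s)

Answer: 0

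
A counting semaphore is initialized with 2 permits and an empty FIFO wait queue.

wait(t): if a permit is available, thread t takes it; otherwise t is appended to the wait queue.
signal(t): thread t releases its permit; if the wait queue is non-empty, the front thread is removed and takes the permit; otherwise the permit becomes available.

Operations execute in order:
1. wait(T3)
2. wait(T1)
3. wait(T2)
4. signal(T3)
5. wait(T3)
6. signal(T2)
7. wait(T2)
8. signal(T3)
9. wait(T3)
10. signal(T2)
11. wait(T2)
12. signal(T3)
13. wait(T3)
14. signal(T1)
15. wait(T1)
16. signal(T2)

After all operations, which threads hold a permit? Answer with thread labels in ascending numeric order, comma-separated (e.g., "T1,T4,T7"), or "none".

Step 1: wait(T3) -> count=1 queue=[] holders={T3}
Step 2: wait(T1) -> count=0 queue=[] holders={T1,T3}
Step 3: wait(T2) -> count=0 queue=[T2] holders={T1,T3}
Step 4: signal(T3) -> count=0 queue=[] holders={T1,T2}
Step 5: wait(T3) -> count=0 queue=[T3] holders={T1,T2}
Step 6: signal(T2) -> count=0 queue=[] holders={T1,T3}
Step 7: wait(T2) -> count=0 queue=[T2] holders={T1,T3}
Step 8: signal(T3) -> count=0 queue=[] holders={T1,T2}
Step 9: wait(T3) -> count=0 queue=[T3] holders={T1,T2}
Step 10: signal(T2) -> count=0 queue=[] holders={T1,T3}
Step 11: wait(T2) -> count=0 queue=[T2] holders={T1,T3}
Step 12: signal(T3) -> count=0 queue=[] holders={T1,T2}
Step 13: wait(T3) -> count=0 queue=[T3] holders={T1,T2}
Step 14: signal(T1) -> count=0 queue=[] holders={T2,T3}
Step 15: wait(T1) -> count=0 queue=[T1] holders={T2,T3}
Step 16: signal(T2) -> count=0 queue=[] holders={T1,T3}
Final holders: T1,T3

Answer: T1,T3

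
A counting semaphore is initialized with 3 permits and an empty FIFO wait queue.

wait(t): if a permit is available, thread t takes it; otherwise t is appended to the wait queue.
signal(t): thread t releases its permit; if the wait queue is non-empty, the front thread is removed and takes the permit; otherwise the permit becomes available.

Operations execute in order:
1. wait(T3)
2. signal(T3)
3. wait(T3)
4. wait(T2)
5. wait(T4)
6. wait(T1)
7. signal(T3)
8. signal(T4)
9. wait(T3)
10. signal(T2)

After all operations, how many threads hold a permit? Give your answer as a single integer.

Step 1: wait(T3) -> count=2 queue=[] holders={T3}
Step 2: signal(T3) -> count=3 queue=[] holders={none}
Step 3: wait(T3) -> count=2 queue=[] holders={T3}
Step 4: wait(T2) -> count=1 queue=[] holders={T2,T3}
Step 5: wait(T4) -> count=0 queue=[] holders={T2,T3,T4}
Step 6: wait(T1) -> count=0 queue=[T1] holders={T2,T3,T4}
Step 7: signal(T3) -> count=0 queue=[] holders={T1,T2,T4}
Step 8: signal(T4) -> count=1 queue=[] holders={T1,T2}
Step 9: wait(T3) -> count=0 queue=[] holders={T1,T2,T3}
Step 10: signal(T2) -> count=1 queue=[] holders={T1,T3}
Final holders: {T1,T3} -> 2 thread(s)

Answer: 2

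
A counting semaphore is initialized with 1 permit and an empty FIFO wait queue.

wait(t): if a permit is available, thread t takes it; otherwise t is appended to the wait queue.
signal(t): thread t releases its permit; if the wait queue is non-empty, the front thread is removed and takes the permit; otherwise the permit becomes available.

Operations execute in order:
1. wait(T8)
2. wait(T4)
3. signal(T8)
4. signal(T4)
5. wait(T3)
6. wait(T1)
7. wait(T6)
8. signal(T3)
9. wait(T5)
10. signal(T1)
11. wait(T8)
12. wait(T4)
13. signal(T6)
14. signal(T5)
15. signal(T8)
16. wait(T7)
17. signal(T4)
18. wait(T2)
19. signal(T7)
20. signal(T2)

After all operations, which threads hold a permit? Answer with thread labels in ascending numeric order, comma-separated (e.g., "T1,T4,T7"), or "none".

Step 1: wait(T8) -> count=0 queue=[] holders={T8}
Step 2: wait(T4) -> count=0 queue=[T4] holders={T8}
Step 3: signal(T8) -> count=0 queue=[] holders={T4}
Step 4: signal(T4) -> count=1 queue=[] holders={none}
Step 5: wait(T3) -> count=0 queue=[] holders={T3}
Step 6: wait(T1) -> count=0 queue=[T1] holders={T3}
Step 7: wait(T6) -> count=0 queue=[T1,T6] holders={T3}
Step 8: signal(T3) -> count=0 queue=[T6] holders={T1}
Step 9: wait(T5) -> count=0 queue=[T6,T5] holders={T1}
Step 10: signal(T1) -> count=0 queue=[T5] holders={T6}
Step 11: wait(T8) -> count=0 queue=[T5,T8] holders={T6}
Step 12: wait(T4) -> count=0 queue=[T5,T8,T4] holders={T6}
Step 13: signal(T6) -> count=0 queue=[T8,T4] holders={T5}
Step 14: signal(T5) -> count=0 queue=[T4] holders={T8}
Step 15: signal(T8) -> count=0 queue=[] holders={T4}
Step 16: wait(T7) -> count=0 queue=[T7] holders={T4}
Step 17: signal(T4) -> count=0 queue=[] holders={T7}
Step 18: wait(T2) -> count=0 queue=[T2] holders={T7}
Step 19: signal(T7) -> count=0 queue=[] holders={T2}
Step 20: signal(T2) -> count=1 queue=[] holders={none}
Final holders: none

Answer: none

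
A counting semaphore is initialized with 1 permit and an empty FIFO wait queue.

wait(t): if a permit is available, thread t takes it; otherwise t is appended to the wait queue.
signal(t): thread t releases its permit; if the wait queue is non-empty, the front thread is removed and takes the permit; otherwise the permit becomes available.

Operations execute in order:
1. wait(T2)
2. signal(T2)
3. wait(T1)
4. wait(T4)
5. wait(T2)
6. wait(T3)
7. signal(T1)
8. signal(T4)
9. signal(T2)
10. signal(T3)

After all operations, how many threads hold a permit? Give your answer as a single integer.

Answer: 0

Derivation:
Step 1: wait(T2) -> count=0 queue=[] holders={T2}
Step 2: signal(T2) -> count=1 queue=[] holders={none}
Step 3: wait(T1) -> count=0 queue=[] holders={T1}
Step 4: wait(T4) -> count=0 queue=[T4] holders={T1}
Step 5: wait(T2) -> count=0 queue=[T4,T2] holders={T1}
Step 6: wait(T3) -> count=0 queue=[T4,T2,T3] holders={T1}
Step 7: signal(T1) -> count=0 queue=[T2,T3] holders={T4}
Step 8: signal(T4) -> count=0 queue=[T3] holders={T2}
Step 9: signal(T2) -> count=0 queue=[] holders={T3}
Step 10: signal(T3) -> count=1 queue=[] holders={none}
Final holders: {none} -> 0 thread(s)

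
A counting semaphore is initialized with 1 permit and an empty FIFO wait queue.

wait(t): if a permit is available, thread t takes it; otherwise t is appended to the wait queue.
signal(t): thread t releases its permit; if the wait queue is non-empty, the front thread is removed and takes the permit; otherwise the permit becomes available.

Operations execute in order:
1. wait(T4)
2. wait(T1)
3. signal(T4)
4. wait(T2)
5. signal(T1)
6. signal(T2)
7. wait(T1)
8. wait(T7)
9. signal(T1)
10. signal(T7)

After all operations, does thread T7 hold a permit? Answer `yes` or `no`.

Answer: no

Derivation:
Step 1: wait(T4) -> count=0 queue=[] holders={T4}
Step 2: wait(T1) -> count=0 queue=[T1] holders={T4}
Step 3: signal(T4) -> count=0 queue=[] holders={T1}
Step 4: wait(T2) -> count=0 queue=[T2] holders={T1}
Step 5: signal(T1) -> count=0 queue=[] holders={T2}
Step 6: signal(T2) -> count=1 queue=[] holders={none}
Step 7: wait(T1) -> count=0 queue=[] holders={T1}
Step 8: wait(T7) -> count=0 queue=[T7] holders={T1}
Step 9: signal(T1) -> count=0 queue=[] holders={T7}
Step 10: signal(T7) -> count=1 queue=[] holders={none}
Final holders: {none} -> T7 not in holders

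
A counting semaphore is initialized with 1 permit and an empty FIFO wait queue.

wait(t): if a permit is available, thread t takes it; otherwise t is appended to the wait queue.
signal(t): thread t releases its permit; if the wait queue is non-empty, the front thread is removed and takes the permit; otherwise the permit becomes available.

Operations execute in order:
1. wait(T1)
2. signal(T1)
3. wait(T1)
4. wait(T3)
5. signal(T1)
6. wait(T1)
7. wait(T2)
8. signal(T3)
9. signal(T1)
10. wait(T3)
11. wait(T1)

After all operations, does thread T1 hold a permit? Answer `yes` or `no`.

Answer: no

Derivation:
Step 1: wait(T1) -> count=0 queue=[] holders={T1}
Step 2: signal(T1) -> count=1 queue=[] holders={none}
Step 3: wait(T1) -> count=0 queue=[] holders={T1}
Step 4: wait(T3) -> count=0 queue=[T3] holders={T1}
Step 5: signal(T1) -> count=0 queue=[] holders={T3}
Step 6: wait(T1) -> count=0 queue=[T1] holders={T3}
Step 7: wait(T2) -> count=0 queue=[T1,T2] holders={T3}
Step 8: signal(T3) -> count=0 queue=[T2] holders={T1}
Step 9: signal(T1) -> count=0 queue=[] holders={T2}
Step 10: wait(T3) -> count=0 queue=[T3] holders={T2}
Step 11: wait(T1) -> count=0 queue=[T3,T1] holders={T2}
Final holders: {T2} -> T1 not in holders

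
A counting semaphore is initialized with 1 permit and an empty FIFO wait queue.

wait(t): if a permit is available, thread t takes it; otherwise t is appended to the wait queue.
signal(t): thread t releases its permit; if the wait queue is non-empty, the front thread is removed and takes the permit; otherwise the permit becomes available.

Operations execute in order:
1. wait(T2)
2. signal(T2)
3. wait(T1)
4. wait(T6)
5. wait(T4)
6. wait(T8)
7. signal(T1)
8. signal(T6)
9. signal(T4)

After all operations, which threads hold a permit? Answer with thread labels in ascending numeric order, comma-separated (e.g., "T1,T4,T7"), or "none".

Step 1: wait(T2) -> count=0 queue=[] holders={T2}
Step 2: signal(T2) -> count=1 queue=[] holders={none}
Step 3: wait(T1) -> count=0 queue=[] holders={T1}
Step 4: wait(T6) -> count=0 queue=[T6] holders={T1}
Step 5: wait(T4) -> count=0 queue=[T6,T4] holders={T1}
Step 6: wait(T8) -> count=0 queue=[T6,T4,T8] holders={T1}
Step 7: signal(T1) -> count=0 queue=[T4,T8] holders={T6}
Step 8: signal(T6) -> count=0 queue=[T8] holders={T4}
Step 9: signal(T4) -> count=0 queue=[] holders={T8}
Final holders: T8

Answer: T8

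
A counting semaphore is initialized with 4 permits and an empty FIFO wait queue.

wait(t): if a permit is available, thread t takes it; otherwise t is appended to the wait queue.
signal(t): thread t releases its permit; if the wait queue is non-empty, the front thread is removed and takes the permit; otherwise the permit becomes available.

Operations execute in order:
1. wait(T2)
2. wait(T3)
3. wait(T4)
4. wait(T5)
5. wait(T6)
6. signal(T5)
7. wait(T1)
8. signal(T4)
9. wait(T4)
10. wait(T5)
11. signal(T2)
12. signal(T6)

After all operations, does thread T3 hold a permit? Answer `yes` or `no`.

Step 1: wait(T2) -> count=3 queue=[] holders={T2}
Step 2: wait(T3) -> count=2 queue=[] holders={T2,T3}
Step 3: wait(T4) -> count=1 queue=[] holders={T2,T3,T4}
Step 4: wait(T5) -> count=0 queue=[] holders={T2,T3,T4,T5}
Step 5: wait(T6) -> count=0 queue=[T6] holders={T2,T3,T4,T5}
Step 6: signal(T5) -> count=0 queue=[] holders={T2,T3,T4,T6}
Step 7: wait(T1) -> count=0 queue=[T1] holders={T2,T3,T4,T6}
Step 8: signal(T4) -> count=0 queue=[] holders={T1,T2,T3,T6}
Step 9: wait(T4) -> count=0 queue=[T4] holders={T1,T2,T3,T6}
Step 10: wait(T5) -> count=0 queue=[T4,T5] holders={T1,T2,T3,T6}
Step 11: signal(T2) -> count=0 queue=[T5] holders={T1,T3,T4,T6}
Step 12: signal(T6) -> count=0 queue=[] holders={T1,T3,T4,T5}
Final holders: {T1,T3,T4,T5} -> T3 in holders

Answer: yes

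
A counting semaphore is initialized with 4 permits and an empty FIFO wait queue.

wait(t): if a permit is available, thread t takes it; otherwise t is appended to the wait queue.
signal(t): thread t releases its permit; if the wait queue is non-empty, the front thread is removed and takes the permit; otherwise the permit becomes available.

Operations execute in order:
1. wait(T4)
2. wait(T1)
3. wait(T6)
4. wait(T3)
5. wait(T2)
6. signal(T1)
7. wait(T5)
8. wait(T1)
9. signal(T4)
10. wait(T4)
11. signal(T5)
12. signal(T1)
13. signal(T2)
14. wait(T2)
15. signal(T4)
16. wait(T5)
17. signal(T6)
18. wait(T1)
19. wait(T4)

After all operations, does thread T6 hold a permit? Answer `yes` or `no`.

Answer: no

Derivation:
Step 1: wait(T4) -> count=3 queue=[] holders={T4}
Step 2: wait(T1) -> count=2 queue=[] holders={T1,T4}
Step 3: wait(T6) -> count=1 queue=[] holders={T1,T4,T6}
Step 4: wait(T3) -> count=0 queue=[] holders={T1,T3,T4,T6}
Step 5: wait(T2) -> count=0 queue=[T2] holders={T1,T3,T4,T6}
Step 6: signal(T1) -> count=0 queue=[] holders={T2,T3,T4,T6}
Step 7: wait(T5) -> count=0 queue=[T5] holders={T2,T3,T4,T6}
Step 8: wait(T1) -> count=0 queue=[T5,T1] holders={T2,T3,T4,T6}
Step 9: signal(T4) -> count=0 queue=[T1] holders={T2,T3,T5,T6}
Step 10: wait(T4) -> count=0 queue=[T1,T4] holders={T2,T3,T5,T6}
Step 11: signal(T5) -> count=0 queue=[T4] holders={T1,T2,T3,T6}
Step 12: signal(T1) -> count=0 queue=[] holders={T2,T3,T4,T6}
Step 13: signal(T2) -> count=1 queue=[] holders={T3,T4,T6}
Step 14: wait(T2) -> count=0 queue=[] holders={T2,T3,T4,T6}
Step 15: signal(T4) -> count=1 queue=[] holders={T2,T3,T6}
Step 16: wait(T5) -> count=0 queue=[] holders={T2,T3,T5,T6}
Step 17: signal(T6) -> count=1 queue=[] holders={T2,T3,T5}
Step 18: wait(T1) -> count=0 queue=[] holders={T1,T2,T3,T5}
Step 19: wait(T4) -> count=0 queue=[T4] holders={T1,T2,T3,T5}
Final holders: {T1,T2,T3,T5} -> T6 not in holders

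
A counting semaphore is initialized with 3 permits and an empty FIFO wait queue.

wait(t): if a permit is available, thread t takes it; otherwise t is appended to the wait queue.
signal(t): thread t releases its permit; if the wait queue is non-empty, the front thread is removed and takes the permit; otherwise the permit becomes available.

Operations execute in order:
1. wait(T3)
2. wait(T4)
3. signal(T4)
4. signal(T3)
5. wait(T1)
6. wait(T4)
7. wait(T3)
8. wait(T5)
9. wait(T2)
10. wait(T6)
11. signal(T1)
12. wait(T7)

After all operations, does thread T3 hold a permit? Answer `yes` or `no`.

Answer: yes

Derivation:
Step 1: wait(T3) -> count=2 queue=[] holders={T3}
Step 2: wait(T4) -> count=1 queue=[] holders={T3,T4}
Step 3: signal(T4) -> count=2 queue=[] holders={T3}
Step 4: signal(T3) -> count=3 queue=[] holders={none}
Step 5: wait(T1) -> count=2 queue=[] holders={T1}
Step 6: wait(T4) -> count=1 queue=[] holders={T1,T4}
Step 7: wait(T3) -> count=0 queue=[] holders={T1,T3,T4}
Step 8: wait(T5) -> count=0 queue=[T5] holders={T1,T3,T4}
Step 9: wait(T2) -> count=0 queue=[T5,T2] holders={T1,T3,T4}
Step 10: wait(T6) -> count=0 queue=[T5,T2,T6] holders={T1,T3,T4}
Step 11: signal(T1) -> count=0 queue=[T2,T6] holders={T3,T4,T5}
Step 12: wait(T7) -> count=0 queue=[T2,T6,T7] holders={T3,T4,T5}
Final holders: {T3,T4,T5} -> T3 in holders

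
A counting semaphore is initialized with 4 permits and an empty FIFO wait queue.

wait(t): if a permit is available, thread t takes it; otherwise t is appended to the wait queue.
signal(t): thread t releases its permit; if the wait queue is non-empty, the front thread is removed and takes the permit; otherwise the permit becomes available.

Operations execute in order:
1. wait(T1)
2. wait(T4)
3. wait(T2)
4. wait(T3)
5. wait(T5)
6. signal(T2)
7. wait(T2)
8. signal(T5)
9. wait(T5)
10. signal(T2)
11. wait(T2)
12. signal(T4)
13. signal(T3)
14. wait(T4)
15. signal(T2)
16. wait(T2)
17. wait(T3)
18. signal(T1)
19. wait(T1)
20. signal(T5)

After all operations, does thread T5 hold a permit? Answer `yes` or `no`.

Answer: no

Derivation:
Step 1: wait(T1) -> count=3 queue=[] holders={T1}
Step 2: wait(T4) -> count=2 queue=[] holders={T1,T4}
Step 3: wait(T2) -> count=1 queue=[] holders={T1,T2,T4}
Step 4: wait(T3) -> count=0 queue=[] holders={T1,T2,T3,T4}
Step 5: wait(T5) -> count=0 queue=[T5] holders={T1,T2,T3,T4}
Step 6: signal(T2) -> count=0 queue=[] holders={T1,T3,T4,T5}
Step 7: wait(T2) -> count=0 queue=[T2] holders={T1,T3,T4,T5}
Step 8: signal(T5) -> count=0 queue=[] holders={T1,T2,T3,T4}
Step 9: wait(T5) -> count=0 queue=[T5] holders={T1,T2,T3,T4}
Step 10: signal(T2) -> count=0 queue=[] holders={T1,T3,T4,T5}
Step 11: wait(T2) -> count=0 queue=[T2] holders={T1,T3,T4,T5}
Step 12: signal(T4) -> count=0 queue=[] holders={T1,T2,T3,T5}
Step 13: signal(T3) -> count=1 queue=[] holders={T1,T2,T5}
Step 14: wait(T4) -> count=0 queue=[] holders={T1,T2,T4,T5}
Step 15: signal(T2) -> count=1 queue=[] holders={T1,T4,T5}
Step 16: wait(T2) -> count=0 queue=[] holders={T1,T2,T4,T5}
Step 17: wait(T3) -> count=0 queue=[T3] holders={T1,T2,T4,T5}
Step 18: signal(T1) -> count=0 queue=[] holders={T2,T3,T4,T5}
Step 19: wait(T1) -> count=0 queue=[T1] holders={T2,T3,T4,T5}
Step 20: signal(T5) -> count=0 queue=[] holders={T1,T2,T3,T4}
Final holders: {T1,T2,T3,T4} -> T5 not in holders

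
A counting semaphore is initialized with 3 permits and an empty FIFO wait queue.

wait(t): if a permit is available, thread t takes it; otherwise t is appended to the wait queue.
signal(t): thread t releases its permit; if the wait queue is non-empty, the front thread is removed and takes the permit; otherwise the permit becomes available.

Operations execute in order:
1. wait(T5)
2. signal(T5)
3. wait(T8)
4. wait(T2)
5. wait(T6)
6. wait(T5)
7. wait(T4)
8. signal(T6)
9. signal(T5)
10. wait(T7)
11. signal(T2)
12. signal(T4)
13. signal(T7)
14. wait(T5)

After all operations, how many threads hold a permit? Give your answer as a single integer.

Step 1: wait(T5) -> count=2 queue=[] holders={T5}
Step 2: signal(T5) -> count=3 queue=[] holders={none}
Step 3: wait(T8) -> count=2 queue=[] holders={T8}
Step 4: wait(T2) -> count=1 queue=[] holders={T2,T8}
Step 5: wait(T6) -> count=0 queue=[] holders={T2,T6,T8}
Step 6: wait(T5) -> count=0 queue=[T5] holders={T2,T6,T8}
Step 7: wait(T4) -> count=0 queue=[T5,T4] holders={T2,T6,T8}
Step 8: signal(T6) -> count=0 queue=[T4] holders={T2,T5,T8}
Step 9: signal(T5) -> count=0 queue=[] holders={T2,T4,T8}
Step 10: wait(T7) -> count=0 queue=[T7] holders={T2,T4,T8}
Step 11: signal(T2) -> count=0 queue=[] holders={T4,T7,T8}
Step 12: signal(T4) -> count=1 queue=[] holders={T7,T8}
Step 13: signal(T7) -> count=2 queue=[] holders={T8}
Step 14: wait(T5) -> count=1 queue=[] holders={T5,T8}
Final holders: {T5,T8} -> 2 thread(s)

Answer: 2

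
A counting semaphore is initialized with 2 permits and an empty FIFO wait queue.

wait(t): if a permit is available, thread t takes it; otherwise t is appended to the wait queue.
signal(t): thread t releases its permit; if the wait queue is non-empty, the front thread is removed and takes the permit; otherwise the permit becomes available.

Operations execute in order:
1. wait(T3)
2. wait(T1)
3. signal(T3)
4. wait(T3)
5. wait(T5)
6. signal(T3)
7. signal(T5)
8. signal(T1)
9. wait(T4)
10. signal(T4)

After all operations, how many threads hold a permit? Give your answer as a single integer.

Answer: 0

Derivation:
Step 1: wait(T3) -> count=1 queue=[] holders={T3}
Step 2: wait(T1) -> count=0 queue=[] holders={T1,T3}
Step 3: signal(T3) -> count=1 queue=[] holders={T1}
Step 4: wait(T3) -> count=0 queue=[] holders={T1,T3}
Step 5: wait(T5) -> count=0 queue=[T5] holders={T1,T3}
Step 6: signal(T3) -> count=0 queue=[] holders={T1,T5}
Step 7: signal(T5) -> count=1 queue=[] holders={T1}
Step 8: signal(T1) -> count=2 queue=[] holders={none}
Step 9: wait(T4) -> count=1 queue=[] holders={T4}
Step 10: signal(T4) -> count=2 queue=[] holders={none}
Final holders: {none} -> 0 thread(s)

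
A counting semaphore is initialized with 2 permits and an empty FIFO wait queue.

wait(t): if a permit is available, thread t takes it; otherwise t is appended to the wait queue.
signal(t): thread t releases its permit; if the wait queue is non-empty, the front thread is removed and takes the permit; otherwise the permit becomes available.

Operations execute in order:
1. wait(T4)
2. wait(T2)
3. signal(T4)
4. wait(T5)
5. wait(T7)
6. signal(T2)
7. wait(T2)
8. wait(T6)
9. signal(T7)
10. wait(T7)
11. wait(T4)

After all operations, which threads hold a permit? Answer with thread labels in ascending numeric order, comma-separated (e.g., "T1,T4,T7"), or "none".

Answer: T2,T5

Derivation:
Step 1: wait(T4) -> count=1 queue=[] holders={T4}
Step 2: wait(T2) -> count=0 queue=[] holders={T2,T4}
Step 3: signal(T4) -> count=1 queue=[] holders={T2}
Step 4: wait(T5) -> count=0 queue=[] holders={T2,T5}
Step 5: wait(T7) -> count=0 queue=[T7] holders={T2,T5}
Step 6: signal(T2) -> count=0 queue=[] holders={T5,T7}
Step 7: wait(T2) -> count=0 queue=[T2] holders={T5,T7}
Step 8: wait(T6) -> count=0 queue=[T2,T6] holders={T5,T7}
Step 9: signal(T7) -> count=0 queue=[T6] holders={T2,T5}
Step 10: wait(T7) -> count=0 queue=[T6,T7] holders={T2,T5}
Step 11: wait(T4) -> count=0 queue=[T6,T7,T4] holders={T2,T5}
Final holders: T2,T5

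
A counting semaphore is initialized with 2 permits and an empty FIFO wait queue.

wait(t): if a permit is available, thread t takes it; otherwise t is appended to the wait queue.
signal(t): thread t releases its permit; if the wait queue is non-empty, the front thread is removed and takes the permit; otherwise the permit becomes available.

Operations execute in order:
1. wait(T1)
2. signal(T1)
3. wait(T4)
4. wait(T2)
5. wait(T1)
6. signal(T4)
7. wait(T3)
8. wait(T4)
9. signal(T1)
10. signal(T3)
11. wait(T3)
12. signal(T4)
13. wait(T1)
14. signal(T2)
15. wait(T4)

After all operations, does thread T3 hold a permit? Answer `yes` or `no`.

Answer: yes

Derivation:
Step 1: wait(T1) -> count=1 queue=[] holders={T1}
Step 2: signal(T1) -> count=2 queue=[] holders={none}
Step 3: wait(T4) -> count=1 queue=[] holders={T4}
Step 4: wait(T2) -> count=0 queue=[] holders={T2,T4}
Step 5: wait(T1) -> count=0 queue=[T1] holders={T2,T4}
Step 6: signal(T4) -> count=0 queue=[] holders={T1,T2}
Step 7: wait(T3) -> count=0 queue=[T3] holders={T1,T2}
Step 8: wait(T4) -> count=0 queue=[T3,T4] holders={T1,T2}
Step 9: signal(T1) -> count=0 queue=[T4] holders={T2,T3}
Step 10: signal(T3) -> count=0 queue=[] holders={T2,T4}
Step 11: wait(T3) -> count=0 queue=[T3] holders={T2,T4}
Step 12: signal(T4) -> count=0 queue=[] holders={T2,T3}
Step 13: wait(T1) -> count=0 queue=[T1] holders={T2,T3}
Step 14: signal(T2) -> count=0 queue=[] holders={T1,T3}
Step 15: wait(T4) -> count=0 queue=[T4] holders={T1,T3}
Final holders: {T1,T3} -> T3 in holders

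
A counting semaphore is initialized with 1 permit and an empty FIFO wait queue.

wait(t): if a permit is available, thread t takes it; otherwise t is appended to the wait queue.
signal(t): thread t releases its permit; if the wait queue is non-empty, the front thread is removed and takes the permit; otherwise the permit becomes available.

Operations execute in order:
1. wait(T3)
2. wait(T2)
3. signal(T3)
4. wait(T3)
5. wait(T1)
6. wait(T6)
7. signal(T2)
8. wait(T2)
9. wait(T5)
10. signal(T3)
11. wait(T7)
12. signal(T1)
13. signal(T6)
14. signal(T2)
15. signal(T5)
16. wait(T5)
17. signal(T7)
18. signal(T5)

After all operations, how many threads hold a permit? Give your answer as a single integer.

Answer: 0

Derivation:
Step 1: wait(T3) -> count=0 queue=[] holders={T3}
Step 2: wait(T2) -> count=0 queue=[T2] holders={T3}
Step 3: signal(T3) -> count=0 queue=[] holders={T2}
Step 4: wait(T3) -> count=0 queue=[T3] holders={T2}
Step 5: wait(T1) -> count=0 queue=[T3,T1] holders={T2}
Step 6: wait(T6) -> count=0 queue=[T3,T1,T6] holders={T2}
Step 7: signal(T2) -> count=0 queue=[T1,T6] holders={T3}
Step 8: wait(T2) -> count=0 queue=[T1,T6,T2] holders={T3}
Step 9: wait(T5) -> count=0 queue=[T1,T6,T2,T5] holders={T3}
Step 10: signal(T3) -> count=0 queue=[T6,T2,T5] holders={T1}
Step 11: wait(T7) -> count=0 queue=[T6,T2,T5,T7] holders={T1}
Step 12: signal(T1) -> count=0 queue=[T2,T5,T7] holders={T6}
Step 13: signal(T6) -> count=0 queue=[T5,T7] holders={T2}
Step 14: signal(T2) -> count=0 queue=[T7] holders={T5}
Step 15: signal(T5) -> count=0 queue=[] holders={T7}
Step 16: wait(T5) -> count=0 queue=[T5] holders={T7}
Step 17: signal(T7) -> count=0 queue=[] holders={T5}
Step 18: signal(T5) -> count=1 queue=[] holders={none}
Final holders: {none} -> 0 thread(s)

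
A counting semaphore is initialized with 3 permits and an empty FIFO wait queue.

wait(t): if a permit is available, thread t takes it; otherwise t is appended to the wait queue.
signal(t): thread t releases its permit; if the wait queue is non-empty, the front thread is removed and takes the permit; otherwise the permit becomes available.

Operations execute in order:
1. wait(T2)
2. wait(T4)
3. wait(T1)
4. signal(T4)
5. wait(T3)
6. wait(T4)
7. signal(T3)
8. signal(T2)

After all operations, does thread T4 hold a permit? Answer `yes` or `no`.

Answer: yes

Derivation:
Step 1: wait(T2) -> count=2 queue=[] holders={T2}
Step 2: wait(T4) -> count=1 queue=[] holders={T2,T4}
Step 3: wait(T1) -> count=0 queue=[] holders={T1,T2,T4}
Step 4: signal(T4) -> count=1 queue=[] holders={T1,T2}
Step 5: wait(T3) -> count=0 queue=[] holders={T1,T2,T3}
Step 6: wait(T4) -> count=0 queue=[T4] holders={T1,T2,T3}
Step 7: signal(T3) -> count=0 queue=[] holders={T1,T2,T4}
Step 8: signal(T2) -> count=1 queue=[] holders={T1,T4}
Final holders: {T1,T4} -> T4 in holders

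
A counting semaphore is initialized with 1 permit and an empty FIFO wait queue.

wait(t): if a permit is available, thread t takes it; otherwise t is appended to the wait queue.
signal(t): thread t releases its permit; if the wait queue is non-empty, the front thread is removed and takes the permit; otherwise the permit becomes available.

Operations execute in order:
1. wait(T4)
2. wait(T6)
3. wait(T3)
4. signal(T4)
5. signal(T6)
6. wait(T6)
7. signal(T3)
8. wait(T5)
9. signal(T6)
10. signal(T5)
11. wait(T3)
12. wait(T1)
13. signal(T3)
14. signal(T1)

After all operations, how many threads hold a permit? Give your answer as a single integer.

Step 1: wait(T4) -> count=0 queue=[] holders={T4}
Step 2: wait(T6) -> count=0 queue=[T6] holders={T4}
Step 3: wait(T3) -> count=0 queue=[T6,T3] holders={T4}
Step 4: signal(T4) -> count=0 queue=[T3] holders={T6}
Step 5: signal(T6) -> count=0 queue=[] holders={T3}
Step 6: wait(T6) -> count=0 queue=[T6] holders={T3}
Step 7: signal(T3) -> count=0 queue=[] holders={T6}
Step 8: wait(T5) -> count=0 queue=[T5] holders={T6}
Step 9: signal(T6) -> count=0 queue=[] holders={T5}
Step 10: signal(T5) -> count=1 queue=[] holders={none}
Step 11: wait(T3) -> count=0 queue=[] holders={T3}
Step 12: wait(T1) -> count=0 queue=[T1] holders={T3}
Step 13: signal(T3) -> count=0 queue=[] holders={T1}
Step 14: signal(T1) -> count=1 queue=[] holders={none}
Final holders: {none} -> 0 thread(s)

Answer: 0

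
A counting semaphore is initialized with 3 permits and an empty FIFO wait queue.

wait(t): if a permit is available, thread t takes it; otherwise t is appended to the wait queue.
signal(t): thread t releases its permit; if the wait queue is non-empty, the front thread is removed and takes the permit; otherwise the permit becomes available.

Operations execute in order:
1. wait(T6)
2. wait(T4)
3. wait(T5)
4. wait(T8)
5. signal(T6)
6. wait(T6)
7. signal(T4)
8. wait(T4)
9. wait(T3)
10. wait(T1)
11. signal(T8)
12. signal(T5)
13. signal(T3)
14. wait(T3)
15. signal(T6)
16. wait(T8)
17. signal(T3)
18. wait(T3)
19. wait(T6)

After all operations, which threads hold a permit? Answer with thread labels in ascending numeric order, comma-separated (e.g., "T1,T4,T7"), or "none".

Answer: T1,T4,T8

Derivation:
Step 1: wait(T6) -> count=2 queue=[] holders={T6}
Step 2: wait(T4) -> count=1 queue=[] holders={T4,T6}
Step 3: wait(T5) -> count=0 queue=[] holders={T4,T5,T6}
Step 4: wait(T8) -> count=0 queue=[T8] holders={T4,T5,T6}
Step 5: signal(T6) -> count=0 queue=[] holders={T4,T5,T8}
Step 6: wait(T6) -> count=0 queue=[T6] holders={T4,T5,T8}
Step 7: signal(T4) -> count=0 queue=[] holders={T5,T6,T8}
Step 8: wait(T4) -> count=0 queue=[T4] holders={T5,T6,T8}
Step 9: wait(T3) -> count=0 queue=[T4,T3] holders={T5,T6,T8}
Step 10: wait(T1) -> count=0 queue=[T4,T3,T1] holders={T5,T6,T8}
Step 11: signal(T8) -> count=0 queue=[T3,T1] holders={T4,T5,T6}
Step 12: signal(T5) -> count=0 queue=[T1] holders={T3,T4,T6}
Step 13: signal(T3) -> count=0 queue=[] holders={T1,T4,T6}
Step 14: wait(T3) -> count=0 queue=[T3] holders={T1,T4,T6}
Step 15: signal(T6) -> count=0 queue=[] holders={T1,T3,T4}
Step 16: wait(T8) -> count=0 queue=[T8] holders={T1,T3,T4}
Step 17: signal(T3) -> count=0 queue=[] holders={T1,T4,T8}
Step 18: wait(T3) -> count=0 queue=[T3] holders={T1,T4,T8}
Step 19: wait(T6) -> count=0 queue=[T3,T6] holders={T1,T4,T8}
Final holders: T1,T4,T8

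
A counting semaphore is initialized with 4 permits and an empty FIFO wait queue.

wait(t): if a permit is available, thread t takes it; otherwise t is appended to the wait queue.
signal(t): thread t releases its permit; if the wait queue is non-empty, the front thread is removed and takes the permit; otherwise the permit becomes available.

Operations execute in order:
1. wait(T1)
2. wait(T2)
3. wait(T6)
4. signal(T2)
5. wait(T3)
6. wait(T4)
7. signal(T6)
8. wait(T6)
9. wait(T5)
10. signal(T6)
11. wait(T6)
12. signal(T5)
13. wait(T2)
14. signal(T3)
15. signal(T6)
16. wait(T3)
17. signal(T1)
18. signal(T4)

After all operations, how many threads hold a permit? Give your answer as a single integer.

Answer: 2

Derivation:
Step 1: wait(T1) -> count=3 queue=[] holders={T1}
Step 2: wait(T2) -> count=2 queue=[] holders={T1,T2}
Step 3: wait(T6) -> count=1 queue=[] holders={T1,T2,T6}
Step 4: signal(T2) -> count=2 queue=[] holders={T1,T6}
Step 5: wait(T3) -> count=1 queue=[] holders={T1,T3,T6}
Step 6: wait(T4) -> count=0 queue=[] holders={T1,T3,T4,T6}
Step 7: signal(T6) -> count=1 queue=[] holders={T1,T3,T4}
Step 8: wait(T6) -> count=0 queue=[] holders={T1,T3,T4,T6}
Step 9: wait(T5) -> count=0 queue=[T5] holders={T1,T3,T4,T6}
Step 10: signal(T6) -> count=0 queue=[] holders={T1,T3,T4,T5}
Step 11: wait(T6) -> count=0 queue=[T6] holders={T1,T3,T4,T5}
Step 12: signal(T5) -> count=0 queue=[] holders={T1,T3,T4,T6}
Step 13: wait(T2) -> count=0 queue=[T2] holders={T1,T3,T4,T6}
Step 14: signal(T3) -> count=0 queue=[] holders={T1,T2,T4,T6}
Step 15: signal(T6) -> count=1 queue=[] holders={T1,T2,T4}
Step 16: wait(T3) -> count=0 queue=[] holders={T1,T2,T3,T4}
Step 17: signal(T1) -> count=1 queue=[] holders={T2,T3,T4}
Step 18: signal(T4) -> count=2 queue=[] holders={T2,T3}
Final holders: {T2,T3} -> 2 thread(s)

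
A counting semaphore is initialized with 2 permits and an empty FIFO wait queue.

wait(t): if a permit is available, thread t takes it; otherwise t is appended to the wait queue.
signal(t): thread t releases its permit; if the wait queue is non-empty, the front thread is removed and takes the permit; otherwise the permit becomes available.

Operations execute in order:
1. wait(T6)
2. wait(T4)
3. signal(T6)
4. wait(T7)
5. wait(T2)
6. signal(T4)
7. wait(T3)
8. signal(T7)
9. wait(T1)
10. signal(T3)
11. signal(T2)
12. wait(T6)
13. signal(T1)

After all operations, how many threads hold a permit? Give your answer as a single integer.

Step 1: wait(T6) -> count=1 queue=[] holders={T6}
Step 2: wait(T4) -> count=0 queue=[] holders={T4,T6}
Step 3: signal(T6) -> count=1 queue=[] holders={T4}
Step 4: wait(T7) -> count=0 queue=[] holders={T4,T7}
Step 5: wait(T2) -> count=0 queue=[T2] holders={T4,T7}
Step 6: signal(T4) -> count=0 queue=[] holders={T2,T7}
Step 7: wait(T3) -> count=0 queue=[T3] holders={T2,T7}
Step 8: signal(T7) -> count=0 queue=[] holders={T2,T3}
Step 9: wait(T1) -> count=0 queue=[T1] holders={T2,T3}
Step 10: signal(T3) -> count=0 queue=[] holders={T1,T2}
Step 11: signal(T2) -> count=1 queue=[] holders={T1}
Step 12: wait(T6) -> count=0 queue=[] holders={T1,T6}
Step 13: signal(T1) -> count=1 queue=[] holders={T6}
Final holders: {T6} -> 1 thread(s)

Answer: 1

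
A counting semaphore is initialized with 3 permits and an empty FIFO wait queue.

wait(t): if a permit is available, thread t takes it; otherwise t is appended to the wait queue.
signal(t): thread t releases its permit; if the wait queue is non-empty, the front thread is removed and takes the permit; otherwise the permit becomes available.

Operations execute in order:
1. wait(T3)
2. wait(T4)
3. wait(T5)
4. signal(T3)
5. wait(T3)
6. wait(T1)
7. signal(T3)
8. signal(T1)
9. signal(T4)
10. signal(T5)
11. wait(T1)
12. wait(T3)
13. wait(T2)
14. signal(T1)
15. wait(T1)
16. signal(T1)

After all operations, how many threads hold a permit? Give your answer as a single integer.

Answer: 2

Derivation:
Step 1: wait(T3) -> count=2 queue=[] holders={T3}
Step 2: wait(T4) -> count=1 queue=[] holders={T3,T4}
Step 3: wait(T5) -> count=0 queue=[] holders={T3,T4,T5}
Step 4: signal(T3) -> count=1 queue=[] holders={T4,T5}
Step 5: wait(T3) -> count=0 queue=[] holders={T3,T4,T5}
Step 6: wait(T1) -> count=0 queue=[T1] holders={T3,T4,T5}
Step 7: signal(T3) -> count=0 queue=[] holders={T1,T4,T5}
Step 8: signal(T1) -> count=1 queue=[] holders={T4,T5}
Step 9: signal(T4) -> count=2 queue=[] holders={T5}
Step 10: signal(T5) -> count=3 queue=[] holders={none}
Step 11: wait(T1) -> count=2 queue=[] holders={T1}
Step 12: wait(T3) -> count=1 queue=[] holders={T1,T3}
Step 13: wait(T2) -> count=0 queue=[] holders={T1,T2,T3}
Step 14: signal(T1) -> count=1 queue=[] holders={T2,T3}
Step 15: wait(T1) -> count=0 queue=[] holders={T1,T2,T3}
Step 16: signal(T1) -> count=1 queue=[] holders={T2,T3}
Final holders: {T2,T3} -> 2 thread(s)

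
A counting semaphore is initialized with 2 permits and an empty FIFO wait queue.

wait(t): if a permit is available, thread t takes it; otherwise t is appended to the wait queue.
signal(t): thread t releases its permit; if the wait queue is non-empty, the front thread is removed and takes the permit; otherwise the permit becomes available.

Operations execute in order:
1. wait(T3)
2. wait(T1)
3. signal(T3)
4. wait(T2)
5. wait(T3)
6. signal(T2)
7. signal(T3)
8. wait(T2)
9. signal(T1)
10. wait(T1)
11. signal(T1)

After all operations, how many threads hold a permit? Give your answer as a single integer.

Answer: 1

Derivation:
Step 1: wait(T3) -> count=1 queue=[] holders={T3}
Step 2: wait(T1) -> count=0 queue=[] holders={T1,T3}
Step 3: signal(T3) -> count=1 queue=[] holders={T1}
Step 4: wait(T2) -> count=0 queue=[] holders={T1,T2}
Step 5: wait(T3) -> count=0 queue=[T3] holders={T1,T2}
Step 6: signal(T2) -> count=0 queue=[] holders={T1,T3}
Step 7: signal(T3) -> count=1 queue=[] holders={T1}
Step 8: wait(T2) -> count=0 queue=[] holders={T1,T2}
Step 9: signal(T1) -> count=1 queue=[] holders={T2}
Step 10: wait(T1) -> count=0 queue=[] holders={T1,T2}
Step 11: signal(T1) -> count=1 queue=[] holders={T2}
Final holders: {T2} -> 1 thread(s)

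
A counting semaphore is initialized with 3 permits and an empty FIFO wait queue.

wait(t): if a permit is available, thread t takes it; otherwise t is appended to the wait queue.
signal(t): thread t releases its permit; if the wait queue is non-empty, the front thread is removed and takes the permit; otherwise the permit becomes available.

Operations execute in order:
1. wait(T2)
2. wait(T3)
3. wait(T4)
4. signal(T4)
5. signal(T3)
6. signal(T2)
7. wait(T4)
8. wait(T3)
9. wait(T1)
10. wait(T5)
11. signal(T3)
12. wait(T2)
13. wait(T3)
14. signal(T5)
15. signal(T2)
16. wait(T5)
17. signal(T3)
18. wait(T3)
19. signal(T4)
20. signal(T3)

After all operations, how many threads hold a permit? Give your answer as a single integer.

Answer: 2

Derivation:
Step 1: wait(T2) -> count=2 queue=[] holders={T2}
Step 2: wait(T3) -> count=1 queue=[] holders={T2,T3}
Step 3: wait(T4) -> count=0 queue=[] holders={T2,T3,T4}
Step 4: signal(T4) -> count=1 queue=[] holders={T2,T3}
Step 5: signal(T3) -> count=2 queue=[] holders={T2}
Step 6: signal(T2) -> count=3 queue=[] holders={none}
Step 7: wait(T4) -> count=2 queue=[] holders={T4}
Step 8: wait(T3) -> count=1 queue=[] holders={T3,T4}
Step 9: wait(T1) -> count=0 queue=[] holders={T1,T3,T4}
Step 10: wait(T5) -> count=0 queue=[T5] holders={T1,T3,T4}
Step 11: signal(T3) -> count=0 queue=[] holders={T1,T4,T5}
Step 12: wait(T2) -> count=0 queue=[T2] holders={T1,T4,T5}
Step 13: wait(T3) -> count=0 queue=[T2,T3] holders={T1,T4,T5}
Step 14: signal(T5) -> count=0 queue=[T3] holders={T1,T2,T4}
Step 15: signal(T2) -> count=0 queue=[] holders={T1,T3,T4}
Step 16: wait(T5) -> count=0 queue=[T5] holders={T1,T3,T4}
Step 17: signal(T3) -> count=0 queue=[] holders={T1,T4,T5}
Step 18: wait(T3) -> count=0 queue=[T3] holders={T1,T4,T5}
Step 19: signal(T4) -> count=0 queue=[] holders={T1,T3,T5}
Step 20: signal(T3) -> count=1 queue=[] holders={T1,T5}
Final holders: {T1,T5} -> 2 thread(s)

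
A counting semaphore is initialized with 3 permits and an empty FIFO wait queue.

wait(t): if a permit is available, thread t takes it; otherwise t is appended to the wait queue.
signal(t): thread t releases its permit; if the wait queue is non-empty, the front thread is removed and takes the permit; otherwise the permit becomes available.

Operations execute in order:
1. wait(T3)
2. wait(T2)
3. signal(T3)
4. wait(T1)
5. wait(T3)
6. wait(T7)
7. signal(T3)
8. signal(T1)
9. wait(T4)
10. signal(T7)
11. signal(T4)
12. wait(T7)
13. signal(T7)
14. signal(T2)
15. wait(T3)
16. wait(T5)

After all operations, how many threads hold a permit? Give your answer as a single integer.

Answer: 2

Derivation:
Step 1: wait(T3) -> count=2 queue=[] holders={T3}
Step 2: wait(T2) -> count=1 queue=[] holders={T2,T3}
Step 3: signal(T3) -> count=2 queue=[] holders={T2}
Step 4: wait(T1) -> count=1 queue=[] holders={T1,T2}
Step 5: wait(T3) -> count=0 queue=[] holders={T1,T2,T3}
Step 6: wait(T7) -> count=0 queue=[T7] holders={T1,T2,T3}
Step 7: signal(T3) -> count=0 queue=[] holders={T1,T2,T7}
Step 8: signal(T1) -> count=1 queue=[] holders={T2,T7}
Step 9: wait(T4) -> count=0 queue=[] holders={T2,T4,T7}
Step 10: signal(T7) -> count=1 queue=[] holders={T2,T4}
Step 11: signal(T4) -> count=2 queue=[] holders={T2}
Step 12: wait(T7) -> count=1 queue=[] holders={T2,T7}
Step 13: signal(T7) -> count=2 queue=[] holders={T2}
Step 14: signal(T2) -> count=3 queue=[] holders={none}
Step 15: wait(T3) -> count=2 queue=[] holders={T3}
Step 16: wait(T5) -> count=1 queue=[] holders={T3,T5}
Final holders: {T3,T5} -> 2 thread(s)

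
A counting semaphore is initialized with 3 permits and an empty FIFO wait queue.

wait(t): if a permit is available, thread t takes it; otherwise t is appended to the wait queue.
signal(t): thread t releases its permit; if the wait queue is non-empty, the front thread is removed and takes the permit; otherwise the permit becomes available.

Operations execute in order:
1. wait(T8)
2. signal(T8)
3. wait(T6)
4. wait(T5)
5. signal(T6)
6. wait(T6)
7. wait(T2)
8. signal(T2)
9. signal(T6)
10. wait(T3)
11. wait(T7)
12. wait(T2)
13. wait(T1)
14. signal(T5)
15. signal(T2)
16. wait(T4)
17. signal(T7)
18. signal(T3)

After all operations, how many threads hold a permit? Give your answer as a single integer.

Step 1: wait(T8) -> count=2 queue=[] holders={T8}
Step 2: signal(T8) -> count=3 queue=[] holders={none}
Step 3: wait(T6) -> count=2 queue=[] holders={T6}
Step 4: wait(T5) -> count=1 queue=[] holders={T5,T6}
Step 5: signal(T6) -> count=2 queue=[] holders={T5}
Step 6: wait(T6) -> count=1 queue=[] holders={T5,T6}
Step 7: wait(T2) -> count=0 queue=[] holders={T2,T5,T6}
Step 8: signal(T2) -> count=1 queue=[] holders={T5,T6}
Step 9: signal(T6) -> count=2 queue=[] holders={T5}
Step 10: wait(T3) -> count=1 queue=[] holders={T3,T5}
Step 11: wait(T7) -> count=0 queue=[] holders={T3,T5,T7}
Step 12: wait(T2) -> count=0 queue=[T2] holders={T3,T5,T7}
Step 13: wait(T1) -> count=0 queue=[T2,T1] holders={T3,T5,T7}
Step 14: signal(T5) -> count=0 queue=[T1] holders={T2,T3,T7}
Step 15: signal(T2) -> count=0 queue=[] holders={T1,T3,T7}
Step 16: wait(T4) -> count=0 queue=[T4] holders={T1,T3,T7}
Step 17: signal(T7) -> count=0 queue=[] holders={T1,T3,T4}
Step 18: signal(T3) -> count=1 queue=[] holders={T1,T4}
Final holders: {T1,T4} -> 2 thread(s)

Answer: 2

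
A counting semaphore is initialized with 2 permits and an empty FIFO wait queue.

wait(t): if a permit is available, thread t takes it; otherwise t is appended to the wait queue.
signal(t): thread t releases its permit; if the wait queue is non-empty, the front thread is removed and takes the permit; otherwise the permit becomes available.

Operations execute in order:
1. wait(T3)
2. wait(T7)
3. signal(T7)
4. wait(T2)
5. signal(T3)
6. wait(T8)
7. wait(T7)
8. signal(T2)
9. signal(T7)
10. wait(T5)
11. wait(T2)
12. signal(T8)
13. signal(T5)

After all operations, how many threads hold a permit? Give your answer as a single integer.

Step 1: wait(T3) -> count=1 queue=[] holders={T3}
Step 2: wait(T7) -> count=0 queue=[] holders={T3,T7}
Step 3: signal(T7) -> count=1 queue=[] holders={T3}
Step 4: wait(T2) -> count=0 queue=[] holders={T2,T3}
Step 5: signal(T3) -> count=1 queue=[] holders={T2}
Step 6: wait(T8) -> count=0 queue=[] holders={T2,T8}
Step 7: wait(T7) -> count=0 queue=[T7] holders={T2,T8}
Step 8: signal(T2) -> count=0 queue=[] holders={T7,T8}
Step 9: signal(T7) -> count=1 queue=[] holders={T8}
Step 10: wait(T5) -> count=0 queue=[] holders={T5,T8}
Step 11: wait(T2) -> count=0 queue=[T2] holders={T5,T8}
Step 12: signal(T8) -> count=0 queue=[] holders={T2,T5}
Step 13: signal(T5) -> count=1 queue=[] holders={T2}
Final holders: {T2} -> 1 thread(s)

Answer: 1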